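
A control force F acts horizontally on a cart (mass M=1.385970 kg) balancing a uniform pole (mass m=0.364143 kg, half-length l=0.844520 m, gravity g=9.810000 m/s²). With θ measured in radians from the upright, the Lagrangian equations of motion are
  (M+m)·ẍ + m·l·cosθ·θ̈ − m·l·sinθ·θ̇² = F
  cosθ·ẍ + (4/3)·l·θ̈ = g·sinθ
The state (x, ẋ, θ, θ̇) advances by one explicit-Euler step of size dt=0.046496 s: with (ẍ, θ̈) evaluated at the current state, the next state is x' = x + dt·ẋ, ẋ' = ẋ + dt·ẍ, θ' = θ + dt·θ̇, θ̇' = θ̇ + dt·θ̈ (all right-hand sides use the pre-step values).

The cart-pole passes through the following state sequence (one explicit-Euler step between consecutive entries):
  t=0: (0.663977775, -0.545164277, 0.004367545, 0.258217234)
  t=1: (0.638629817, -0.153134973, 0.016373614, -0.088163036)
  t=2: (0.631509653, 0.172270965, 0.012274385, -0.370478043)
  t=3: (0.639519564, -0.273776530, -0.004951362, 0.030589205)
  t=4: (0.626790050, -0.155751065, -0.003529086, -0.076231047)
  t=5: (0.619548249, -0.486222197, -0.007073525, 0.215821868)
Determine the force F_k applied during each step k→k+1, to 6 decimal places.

F_0 = 12.464975 N
F_1 = 10.381275 N
F_2 = -14.137308 N
F_3 = 3.735985 N
F_4 = -10.507317 N

step 0→1:
  ẍ = (ẋ'−ẋ)/dt = (-0.153134973−-0.545164277)/0.046496 = 8.431463
  θ̈ = (θ̇'−θ̇)/dt = (-0.088163036−0.258217234)/0.046496 = -7.449679
  sinθ=0.004368, cosθ=0.999990
  F = (M+m)·ẍ + m·l·cosθ·θ̈ − m·l·sinθ·θ̇² = 14.756013 + -2.290948 − 0.000090 = 12.464975
step 1→2:
  ẍ = (ẋ'−ẋ)/dt = (0.172270965−-0.153134973)/0.046496 = 6.998579
  θ̈ = (θ̇'−θ̇)/dt = (-0.370478043−-0.088163036)/0.046496 = -6.071813
  sinθ=0.016373, cosθ=0.999866
  F = (M+m)·ẍ + m·l·cosθ·θ̈ − m·l·sinθ·θ̇² = 12.248304 + -1.866990 − 0.000039 = 10.381275
step 2→3:
  ẍ = (ẋ'−ẋ)/dt = (-0.273776530−0.172270965)/0.046496 = -9.593244
  θ̈ = (θ̇'−θ̇)/dt = (0.030589205−-0.370478043)/0.046496 = 8.625844
  sinθ=0.012274, cosθ=0.999925
  F = (M+m)·ẍ + m·l·cosθ·θ̈ − m·l·sinθ·θ̇² = -16.789262 + 2.652472 − 0.000518 = -14.137308
step 3→4:
  ẍ = (ẋ'−ẋ)/dt = (-0.155751065−-0.273776530)/0.046496 = 2.538400
  θ̈ = (θ̇'−θ̇)/dt = (-0.076231047−0.030589205)/0.046496 = -2.297407
  sinθ=-0.004951, cosθ=0.999988
  F = (M+m)·ẍ + m·l·cosθ·θ̈ − m·l·sinθ·θ̇² = 4.442488 + -0.706504 − -0.000001 = 3.735985
step 4→5:
  ẍ = (ẋ'−ẋ)/dt = (-0.486222197−-0.155751065)/0.046496 = -7.107517
  θ̈ = (θ̇'−θ̇)/dt = (0.215821868−-0.076231047)/0.046496 = 6.281248
  sinθ=-0.003529, cosθ=0.999994
  F = (M+m)·ẍ + m·l·cosθ·θ̈ − m·l·sinθ·θ̇² = -12.438959 + 1.931635 − -0.000006 = -10.507317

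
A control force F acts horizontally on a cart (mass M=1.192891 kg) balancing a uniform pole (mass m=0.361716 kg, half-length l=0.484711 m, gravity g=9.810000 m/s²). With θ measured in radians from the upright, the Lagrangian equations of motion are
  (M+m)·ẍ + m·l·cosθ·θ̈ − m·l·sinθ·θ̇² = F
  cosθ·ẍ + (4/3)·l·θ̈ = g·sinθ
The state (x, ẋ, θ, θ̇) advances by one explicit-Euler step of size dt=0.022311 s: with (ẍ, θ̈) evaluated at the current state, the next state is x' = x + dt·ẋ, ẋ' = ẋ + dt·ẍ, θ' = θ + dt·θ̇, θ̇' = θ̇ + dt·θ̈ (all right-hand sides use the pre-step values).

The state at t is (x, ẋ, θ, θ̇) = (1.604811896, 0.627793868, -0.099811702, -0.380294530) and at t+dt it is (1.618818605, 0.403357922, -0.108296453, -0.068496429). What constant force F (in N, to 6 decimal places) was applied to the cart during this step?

ẍ = (ẋ'−ẋ)/dt = (0.403357922−0.627793868)/0.022311 = -10.059430
θ̈ = (θ̇'−θ̇)/dt = (-0.068496429−-0.380294530)/0.022311 = 13.975084
sinθ=-0.099646, cosθ=0.995023
F = (M+m)·ẍ + m·l·cosθ·θ̈ − m·l·sinθ·θ̇² = -15.638460 + 2.438025 − -0.002527 = -13.197909

F = -13.197909 N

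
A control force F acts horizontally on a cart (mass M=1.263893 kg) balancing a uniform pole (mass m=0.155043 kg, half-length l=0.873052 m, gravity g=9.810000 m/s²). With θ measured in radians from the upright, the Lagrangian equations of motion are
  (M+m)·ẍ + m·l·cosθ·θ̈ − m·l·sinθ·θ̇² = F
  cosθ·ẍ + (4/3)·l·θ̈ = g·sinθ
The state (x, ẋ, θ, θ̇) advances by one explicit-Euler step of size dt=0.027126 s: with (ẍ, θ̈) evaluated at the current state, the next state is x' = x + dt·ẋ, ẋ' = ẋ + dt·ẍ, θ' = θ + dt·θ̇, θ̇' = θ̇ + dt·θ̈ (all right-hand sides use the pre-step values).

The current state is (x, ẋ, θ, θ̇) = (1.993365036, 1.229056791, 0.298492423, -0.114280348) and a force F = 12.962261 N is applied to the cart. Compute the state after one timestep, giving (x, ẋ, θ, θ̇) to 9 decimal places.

(2.026704431, 1.490295686, 0.295392454, -0.261548879)

sinθ=0.294079628, cosθ=0.955780923
temp = (F + m·l·θ̇²·sinθ)/(M+m) = (12.962261 + 0.000519877)/1.418936 = 9.135564167
θ̈ = (g·sinθ − cosθ·temp)/(l·(4/3 − m·cos²θ/(M+m))) = -5.429054445
ẍ = temp − m·l·θ̈·cosθ/(M+m) = 9.630571944
Euler: x'=1.993365036+0.027126·1.229056791=2.026704431, ẋ'=1.229056791+0.027126·9.630571944=1.490295686
       θ'=0.298492423+0.027126·-0.114280348=0.295392454, θ̇'=-0.114280348+0.027126·-5.429054445=-0.261548879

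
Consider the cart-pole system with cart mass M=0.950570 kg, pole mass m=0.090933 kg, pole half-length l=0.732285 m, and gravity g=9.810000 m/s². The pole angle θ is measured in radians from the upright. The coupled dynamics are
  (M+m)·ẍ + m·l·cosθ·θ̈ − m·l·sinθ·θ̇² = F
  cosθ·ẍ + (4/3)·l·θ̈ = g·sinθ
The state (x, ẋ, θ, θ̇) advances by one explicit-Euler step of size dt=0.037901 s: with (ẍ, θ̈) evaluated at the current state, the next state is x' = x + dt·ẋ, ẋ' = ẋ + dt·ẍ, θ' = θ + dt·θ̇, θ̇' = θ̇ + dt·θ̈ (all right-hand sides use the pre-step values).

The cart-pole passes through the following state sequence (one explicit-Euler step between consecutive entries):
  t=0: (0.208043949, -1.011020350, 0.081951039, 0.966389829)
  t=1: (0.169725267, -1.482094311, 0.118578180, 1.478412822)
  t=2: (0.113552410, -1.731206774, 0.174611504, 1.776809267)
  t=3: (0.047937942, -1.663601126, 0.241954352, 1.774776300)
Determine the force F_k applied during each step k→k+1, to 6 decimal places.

step 0→1:
  ẍ = (ẋ'−ẋ)/dt = (-1.482094311−-1.011020350)/0.037901 = -12.429064
  θ̈ = (θ̇'−θ̇)/dt = (1.478412822−0.966389829)/0.037901 = 13.509485
  sinθ=0.081859, cosθ=0.996644
  F = (M+m)·ẍ + m·l·cosθ·θ̈ − m·l·sinθ·θ̇² = -12.944908 + 0.896562 − 0.005091 = -12.053436
step 1→2:
  ẍ = (ẋ'−ẋ)/dt = (-1.731206774−-1.482094311)/0.037901 = -6.572715
  θ̈ = (θ̇'−θ̇)/dt = (1.776809267−1.478412822)/0.037901 = 7.873049
  sinθ=0.118300, cosθ=0.992978
  F = (M+m)·ẍ + m·l·cosθ·θ̈ − m·l·sinθ·θ̇² = -6.845502 + 0.520576 − 0.017218 = -6.342144
step 2→3:
  ẍ = (ẋ'−ẋ)/dt = (-1.663601126−-1.731206774)/0.037901 = 1.783743
  θ̈ = (θ̇'−θ̇)/dt = (1.774776300−1.776809267)/0.037901 = -0.053639
  sinθ=0.173726, cosθ=0.984794
  F = (M+m)·ẍ + m·l·cosθ·θ̈ − m·l·sinθ·θ̇² = 1.857774 + -0.003517 − 0.036521 = 1.817735

F_0 = -12.053436 N
F_1 = -6.342144 N
F_2 = 1.817735 N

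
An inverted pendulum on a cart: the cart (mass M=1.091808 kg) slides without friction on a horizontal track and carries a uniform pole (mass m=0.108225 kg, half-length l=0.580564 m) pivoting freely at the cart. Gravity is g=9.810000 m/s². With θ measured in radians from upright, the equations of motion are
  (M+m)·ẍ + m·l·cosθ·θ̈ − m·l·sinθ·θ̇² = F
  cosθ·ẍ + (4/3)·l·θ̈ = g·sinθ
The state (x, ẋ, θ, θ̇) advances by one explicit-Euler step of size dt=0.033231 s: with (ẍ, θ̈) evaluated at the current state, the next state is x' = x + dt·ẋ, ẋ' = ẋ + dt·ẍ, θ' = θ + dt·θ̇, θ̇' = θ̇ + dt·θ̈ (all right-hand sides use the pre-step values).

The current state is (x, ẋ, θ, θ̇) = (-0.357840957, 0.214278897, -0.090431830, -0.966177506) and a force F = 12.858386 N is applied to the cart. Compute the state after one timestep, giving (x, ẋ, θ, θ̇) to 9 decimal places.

sinθ=-0.090308623, cosθ=0.995913828
temp = (F + m·l·θ̇²·sinθ)/(M+m) = (12.858386 + -0.005296888)/1.200033 = 10.710613052
θ̈ = (g·sinθ − cosθ·temp)/(l·(4/3 − m·cos²θ/(M+m))) = -15.997657674
ẍ = temp − m·l·θ̈·cosθ/(M+m) = 11.544798615
Euler: x'=-0.357840957+0.033231·0.214278897=-0.350720255, ẋ'=0.214278897+0.033231·11.544798615=0.597924100
       θ'=-0.090431830+0.033231·-0.966177506=-0.122538875, θ̇'=-0.966177506+0.033231·-15.997657674=-1.497795668

(-0.350720255, 0.597924100, -0.122538875, -1.497795668)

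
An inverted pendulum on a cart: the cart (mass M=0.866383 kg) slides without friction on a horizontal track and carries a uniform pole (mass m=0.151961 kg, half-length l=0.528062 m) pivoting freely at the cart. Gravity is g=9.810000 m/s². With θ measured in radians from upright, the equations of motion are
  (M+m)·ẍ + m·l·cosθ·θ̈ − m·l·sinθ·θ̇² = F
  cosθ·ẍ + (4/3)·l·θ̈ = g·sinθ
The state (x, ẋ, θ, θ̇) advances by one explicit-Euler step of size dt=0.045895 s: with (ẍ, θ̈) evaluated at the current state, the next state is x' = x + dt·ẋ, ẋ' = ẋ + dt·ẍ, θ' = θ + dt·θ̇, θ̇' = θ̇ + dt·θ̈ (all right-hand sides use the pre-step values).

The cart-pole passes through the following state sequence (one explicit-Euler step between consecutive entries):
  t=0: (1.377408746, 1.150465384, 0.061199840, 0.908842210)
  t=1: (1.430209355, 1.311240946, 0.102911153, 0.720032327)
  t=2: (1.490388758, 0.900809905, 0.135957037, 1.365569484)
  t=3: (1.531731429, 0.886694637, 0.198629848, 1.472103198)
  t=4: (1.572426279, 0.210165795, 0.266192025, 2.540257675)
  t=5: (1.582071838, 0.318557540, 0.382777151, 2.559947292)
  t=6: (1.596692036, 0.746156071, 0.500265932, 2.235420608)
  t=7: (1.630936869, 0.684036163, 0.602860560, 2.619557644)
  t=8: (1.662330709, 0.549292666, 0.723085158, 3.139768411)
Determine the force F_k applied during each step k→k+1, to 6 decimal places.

F_0 = 3.233819 N
F_1 = -7.988434 N
F_2 = -0.148930 N
F_3 = -13.214629 N
F_4 = 2.302055 N
F_5 = 8.765031 N
F_6 = -0.981355 N
F_7 = -2.552762 N

step 0→1:
  ẍ = (ẋ'−ẋ)/dt = (1.311240946−1.150465384)/0.045895 = 3.503117
  θ̈ = (θ̇'−θ̇)/dt = (0.720032327−0.908842210)/0.045895 = -4.113953
  sinθ=0.061162, cosθ=0.998128
  F = (M+m)·ẍ + m·l·cosθ·θ̈ − m·l·sinθ·θ̇² = 3.567378 + -0.329505 − 0.004054 = 3.233819
step 1→2:
  ẍ = (ẋ'−ẋ)/dt = (0.900809905−1.311240946)/0.045895 = -8.942827
  θ̈ = (θ̇'−θ̇)/dt = (1.365569484−0.720032327)/0.045895 = 14.065523
  sinθ=0.102730, cosθ=0.994709
  F = (M+m)·ẍ + m·l·cosθ·θ̈ − m·l·sinθ·θ̇² = -9.106874 + 1.122714 − 0.004274 = -7.988434
step 2→3:
  ẍ = (ẋ'−ẋ)/dt = (0.886694637−0.900809905)/0.045895 = -0.307556
  θ̈ = (θ̇'−θ̇)/dt = (1.472103198−1.365569484)/0.045895 = 2.321249
  sinθ=0.135539, cosθ=0.990772
  F = (M+m)·ẍ + m·l·cosθ·θ̈ − m·l·sinθ·θ̇² = -0.313197 + 0.184549 − 0.020282 = -0.148930
step 3→4:
  ẍ = (ẋ'−ẋ)/dt = (0.210165795−0.886694637)/0.045895 = -14.740796
  θ̈ = (θ̇'−θ̇)/dt = (2.540257675−1.472103198)/0.045895 = 23.273875
  sinθ=0.197326, cosθ=0.980338
  F = (M+m)·ẍ + m·l·cosθ·θ̈ − m·l·sinθ·θ̇² = -15.011201 + 1.830887 − 0.034315 = -13.214629
step 4→5:
  ẍ = (ẋ'−ẋ)/dt = (0.318557540−0.210165795)/0.045895 = 2.361733
  θ̈ = (θ̇'−θ̇)/dt = (2.559947292−2.540257675)/0.045895 = 0.429014
  sinθ=0.263059, cosθ=0.964780
  F = (M+m)·ẍ + m·l·cosθ·θ̈ − m·l·sinθ·θ̇² = 2.405057 + 0.033214 − 0.136216 = 2.302055
step 5→6:
  ẍ = (ẋ'−ẋ)/dt = (0.746156071−0.318557540)/0.045895 = 9.316887
  θ̈ = (θ̇'−θ̇)/dt = (2.235420608−2.559947292)/0.045895 = -7.071068
  sinθ=0.373498, cosθ=0.927631
  F = (M+m)·ẍ + m·l·cosθ·θ̈ − m·l·sinθ·θ̇² = 9.487796 + -0.526353 − 0.196412 = 8.765031
step 6→7:
  ẍ = (ẋ'−ẋ)/dt = (0.684036163−0.746156071)/0.045895 = -1.353522
  θ̈ = (θ̇'−θ̇)/dt = (2.619557644−2.235420608)/0.045895 = 8.369910
  sinθ=0.479659, cosθ=0.877455
  F = (M+m)·ẍ + m·l·cosθ·θ̈ − m·l·sinθ·θ̇² = -1.378351 + 0.589336 − 0.192339 = -0.981355
step 7→8:
  ẍ = (ẋ'−ẋ)/dt = (0.549292666−0.684036163)/0.045895 = -2.935908
  θ̈ = (θ̇'−θ̇)/dt = (3.139768411−2.619557644)/0.045895 = 11.334803
  sinθ=0.567001, cosθ=0.823717
  F = (M+m)·ẍ + m·l·cosθ·θ̈ − m·l·sinθ·θ̇² = -2.989764 + 0.749220 − 0.312217 = -2.552762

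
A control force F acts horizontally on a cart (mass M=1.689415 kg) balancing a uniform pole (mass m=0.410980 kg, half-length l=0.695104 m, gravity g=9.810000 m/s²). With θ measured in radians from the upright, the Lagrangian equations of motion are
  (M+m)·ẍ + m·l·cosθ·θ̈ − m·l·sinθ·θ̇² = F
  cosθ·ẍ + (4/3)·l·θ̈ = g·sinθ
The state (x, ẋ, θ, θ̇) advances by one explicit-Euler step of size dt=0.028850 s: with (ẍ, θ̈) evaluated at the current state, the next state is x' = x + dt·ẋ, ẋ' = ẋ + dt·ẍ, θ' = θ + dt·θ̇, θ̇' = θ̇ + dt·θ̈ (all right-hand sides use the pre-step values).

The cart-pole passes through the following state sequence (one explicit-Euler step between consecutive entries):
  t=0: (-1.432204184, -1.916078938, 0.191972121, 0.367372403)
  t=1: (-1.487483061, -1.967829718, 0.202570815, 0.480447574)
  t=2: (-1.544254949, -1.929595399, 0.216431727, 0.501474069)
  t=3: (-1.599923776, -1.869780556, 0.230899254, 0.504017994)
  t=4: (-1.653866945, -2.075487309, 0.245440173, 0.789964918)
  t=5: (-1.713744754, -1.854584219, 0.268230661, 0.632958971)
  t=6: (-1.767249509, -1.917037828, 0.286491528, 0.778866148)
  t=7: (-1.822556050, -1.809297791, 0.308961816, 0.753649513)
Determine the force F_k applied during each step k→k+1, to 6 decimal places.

F_0 = -2.675913 N
F_1 = 2.974292 N
F_2 = 4.363934 N
F_3 = -12.236566 N
F_4 = 14.531222 N
F_5 = -3.184089 N
F_6 = 7.555413 N

step 0→1:
  ẍ = (ẋ'−ẋ)/dt = (-1.967829718−-1.916078938)/0.028850 = -1.793788
  θ̈ = (θ̇'−θ̇)/dt = (0.480447574−0.367372403)/0.028850 = 3.919417
  sinθ=0.190795, cosθ=0.981630
  F = (M+m)·ẍ + m·l·cosθ·θ̈ − m·l·sinθ·θ̇² = -3.767663 + 1.099106 − 0.007356 = -2.675913
step 1→2:
  ẍ = (ẋ'−ẋ)/dt = (-1.929595399−-1.967829718)/0.028850 = 1.325280
  θ̈ = (θ̇'−θ̇)/dt = (0.501474069−0.480447574)/0.028850 = 0.728821
  sinθ=0.201188, cosθ=0.979553
  F = (M+m)·ẍ + m·l·cosθ·θ̈ − m·l·sinθ·θ̇² = 2.783611 + 0.203948 − 0.013267 = 2.974292
step 2→3:
  ẍ = (ẋ'−ẋ)/dt = (-1.869780556−-1.929595399)/0.028850 = 2.073305
  θ̈ = (θ̇'−θ̇)/dt = (0.504017994−0.501474069)/0.028850 = 0.088178
  sinθ=0.214746, cosθ=0.976670
  F = (M+m)·ẍ + m·l·cosθ·θ̈ − m·l·sinθ·θ̇² = 4.354759 + 0.024602 − 0.015427 = 4.363934
step 3→4:
  ẍ = (ẋ'−ẋ)/dt = (-2.075487309−-1.869780556)/0.028850 = -7.130217
  θ̈ = (θ̇'−θ̇)/dt = (0.789964918−0.504017994)/0.028850 = 9.911505
  sinθ=0.228853, cosθ=0.973461
  F = (M+m)·ẍ + m·l·cosθ·θ̈ − m·l·sinθ·θ̇² = -14.976272 + 2.756314 − 0.016608 = -12.236566
step 4→5:
  ẍ = (ẋ'−ẋ)/dt = (-1.854584219−-2.075487309)/0.028850 = 7.656953
  θ̈ = (θ̇'−θ̇)/dt = (0.632958971−0.789964918)/0.028850 = -5.442147
  sinθ=0.242983, cosθ=0.970030
  F = (M+m)·ẍ + m·l·cosθ·θ̈ − m·l·sinθ·θ̇² = 16.082626 + -1.508086 − 0.043317 = 14.531222
step 5→6:
  ẍ = (ẋ'−ẋ)/dt = (-1.917037828−-1.854584219)/0.028850 = -2.164770
  θ̈ = (θ̇'−θ̇)/dt = (0.778866148−0.632958971)/0.028850 = 5.057441
  sinθ=0.265026, cosθ=0.964241
  F = (M+m)·ẍ + m·l·cosθ·θ̈ − m·l·sinθ·θ̇² = -4.546872 + 1.393115 − 0.030333 = -3.184089
step 6→7:
  ẍ = (ẋ'−ẋ)/dt = (-1.809297791−-1.917037828)/0.028850 = 3.734490
  θ̈ = (θ̇'−θ̇)/dt = (0.753649513−0.778866148)/0.028850 = -0.874060
  sinθ=0.282588, cosθ=0.959241
  F = (M+m)·ẍ + m·l·cosθ·θ̈ − m·l·sinθ·θ̇² = 7.843904 + -0.239519 − 0.048972 = 7.555413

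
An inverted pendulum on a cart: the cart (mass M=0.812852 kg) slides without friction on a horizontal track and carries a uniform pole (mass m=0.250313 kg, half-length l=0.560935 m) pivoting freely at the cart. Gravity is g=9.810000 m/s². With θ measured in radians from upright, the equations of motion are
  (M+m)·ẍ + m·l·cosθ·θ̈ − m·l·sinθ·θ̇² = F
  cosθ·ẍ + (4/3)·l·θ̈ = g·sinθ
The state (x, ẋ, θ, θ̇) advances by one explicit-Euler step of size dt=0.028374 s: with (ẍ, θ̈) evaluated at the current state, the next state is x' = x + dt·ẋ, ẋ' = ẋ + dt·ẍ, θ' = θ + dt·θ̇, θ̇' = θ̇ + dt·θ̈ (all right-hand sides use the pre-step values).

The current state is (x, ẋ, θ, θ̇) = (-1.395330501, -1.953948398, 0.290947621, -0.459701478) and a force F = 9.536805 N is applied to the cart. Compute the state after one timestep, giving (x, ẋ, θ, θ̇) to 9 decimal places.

sinθ=0.286860149, cosθ=0.957972471
temp = (F + m·l·θ̇²·sinθ)/(M+m) = (9.536805 + 0.008511732)/1.063165 = 8.978208211
θ̈ = (g·sinθ − cosθ·temp)/(l·(4/3 − m·cos²θ/(M+m))) = -9.233527706
ẍ = temp − m·l·θ̈·cosθ/(M+m) = 10.146404868
Euler: x'=-1.395330501+0.028374·-1.953948398=-1.450771833, ẋ'=-1.953948398+0.028374·10.146404868=-1.666054306
       θ'=0.290947621+0.028374·-0.459701478=0.277904051, θ̇'=-0.459701478+0.028374·-9.233527706=-0.721693593

(-1.450771833, -1.666054306, 0.277904051, -0.721693593)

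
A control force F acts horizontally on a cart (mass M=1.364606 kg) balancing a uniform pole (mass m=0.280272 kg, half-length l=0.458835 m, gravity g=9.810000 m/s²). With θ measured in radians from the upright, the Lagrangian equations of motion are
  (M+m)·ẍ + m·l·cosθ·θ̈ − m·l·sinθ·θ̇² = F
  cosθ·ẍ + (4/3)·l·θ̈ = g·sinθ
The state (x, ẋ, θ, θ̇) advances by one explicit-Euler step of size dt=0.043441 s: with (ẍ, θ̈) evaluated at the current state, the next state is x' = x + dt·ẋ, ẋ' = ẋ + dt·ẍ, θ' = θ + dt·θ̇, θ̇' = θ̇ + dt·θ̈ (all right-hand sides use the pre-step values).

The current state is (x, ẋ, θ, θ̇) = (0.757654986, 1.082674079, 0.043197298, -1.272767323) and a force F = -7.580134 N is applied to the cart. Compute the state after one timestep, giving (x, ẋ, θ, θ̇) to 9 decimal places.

(0.804687431, 0.850794436, -0.012092987, -0.864015151)

sinθ=0.043183865, cosθ=0.999067142
temp = (F + m·l·θ̇²·sinθ)/(M+m) = (-7.580134 + 0.008996131)/1.644878 = -4.602856788
θ̈ = (g·sinθ − cosθ·temp)/(l·(4/3 − m·cos²θ/(M+m))) = 9.409363790
ẍ = temp − m·l·θ̈·cosθ/(M+m) = -5.337806282
Euler: x'=0.757654986+0.043441·1.082674079=0.804687431, ẋ'=1.082674079+0.043441·-5.337806282=0.850794436
       θ'=0.043197298+0.043441·-1.272767323=-0.012092987, θ̇'=-1.272767323+0.043441·9.409363790=-0.864015151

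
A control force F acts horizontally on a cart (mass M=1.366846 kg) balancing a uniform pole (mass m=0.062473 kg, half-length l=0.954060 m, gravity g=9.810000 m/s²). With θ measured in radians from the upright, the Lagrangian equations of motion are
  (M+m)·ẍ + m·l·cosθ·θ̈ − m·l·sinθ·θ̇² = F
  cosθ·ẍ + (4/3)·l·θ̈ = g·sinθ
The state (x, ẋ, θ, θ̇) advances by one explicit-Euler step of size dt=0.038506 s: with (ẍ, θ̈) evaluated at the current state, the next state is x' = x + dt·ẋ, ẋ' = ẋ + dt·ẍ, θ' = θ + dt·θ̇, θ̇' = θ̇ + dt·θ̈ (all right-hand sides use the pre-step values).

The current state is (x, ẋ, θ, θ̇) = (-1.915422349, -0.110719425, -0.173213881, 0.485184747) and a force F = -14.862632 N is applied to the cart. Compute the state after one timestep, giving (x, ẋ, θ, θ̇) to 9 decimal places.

sinθ=-0.172349022, cosθ=0.985035946
temp = (F + m·l·θ̇²·sinθ)/(M+m) = (-14.862632 + -0.002418194)/1.429319 = -10.400092767
θ̈ = (g·sinθ − cosθ·temp)/(l·(4/3 − m·cos²θ/(M+m))) = 6.945106782
ẍ = temp − m·l·θ̈·cosθ/(M+m) = -10.685371824
Euler: x'=-1.915422349+0.038506·-0.110719425=-1.919685711, ẋ'=-0.110719425+0.038506·-10.685371824=-0.522170352
       θ'=-0.173213881+0.038506·0.485184747=-0.154531357, θ̇'=0.485184747+0.038506·6.945106782=0.752613029

(-1.919685711, -0.522170352, -0.154531357, 0.752613029)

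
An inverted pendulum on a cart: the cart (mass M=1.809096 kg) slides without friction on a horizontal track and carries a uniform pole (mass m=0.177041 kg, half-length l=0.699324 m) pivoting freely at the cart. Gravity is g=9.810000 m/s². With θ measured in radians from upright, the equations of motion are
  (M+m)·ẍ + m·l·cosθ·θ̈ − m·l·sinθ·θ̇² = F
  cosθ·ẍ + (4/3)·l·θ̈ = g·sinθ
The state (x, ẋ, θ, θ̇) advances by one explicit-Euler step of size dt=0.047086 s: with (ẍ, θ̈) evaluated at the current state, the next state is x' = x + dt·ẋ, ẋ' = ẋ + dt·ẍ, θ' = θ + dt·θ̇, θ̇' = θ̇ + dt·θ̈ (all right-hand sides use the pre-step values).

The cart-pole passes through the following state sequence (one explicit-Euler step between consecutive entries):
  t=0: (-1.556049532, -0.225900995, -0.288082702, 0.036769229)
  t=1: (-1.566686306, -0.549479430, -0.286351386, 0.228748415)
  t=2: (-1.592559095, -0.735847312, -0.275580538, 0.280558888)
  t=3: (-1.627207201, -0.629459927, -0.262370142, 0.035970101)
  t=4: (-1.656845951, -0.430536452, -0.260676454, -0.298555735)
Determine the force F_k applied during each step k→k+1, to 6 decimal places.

F_0 = -13.164839 N
F_1 = -7.728679 N
F_2 = 3.871323 N
F_3 = 7.541335 N

step 0→1:
  ẍ = (ẋ'−ẋ)/dt = (-0.549479430−-0.225900995)/0.047086 = -6.872073
  θ̈ = (θ̇'−θ̇)/dt = (0.228748415−0.036769229)/0.047086 = 4.077203
  sinθ=-0.284114, cosθ=0.958790
  F = (M+m)·ẍ + m·l·cosθ·θ̈ − m·l·sinθ·θ̇² = -13.648879 + 0.483992 − -0.000048 = -13.164839
step 1→2:
  ẍ = (ẋ'−ẋ)/dt = (-0.735847312−-0.549479430)/0.047086 = -3.958032
  θ̈ = (θ̇'−θ̇)/dt = (0.280558888−0.228748415)/0.047086 = 1.100337
  sinθ=-0.282454, cosθ=0.959281
  F = (M+m)·ẍ + m·l·cosθ·θ̈ − m·l·sinθ·θ̇² = -7.861193 + 0.130684 − -0.001830 = -7.728679
step 2→3:
  ẍ = (ẋ'−ẋ)/dt = (-0.629459927−-0.735847312)/0.047086 = 2.259427
  θ̈ = (θ̇'−θ̇)/dt = (0.035970101−0.280558888)/0.047086 = -5.194512
  sinθ=-0.272106, cosθ=0.962267
  F = (M+m)·ẍ + m·l·cosθ·θ̈ − m·l·sinθ·θ̇² = 4.487532 + -0.618861 − -0.002652 = 3.871323
step 3→4:
  ẍ = (ẋ'−ẋ)/dt = (-0.430536452−-0.629459927)/0.047086 = 4.224684
  θ̈ = (θ̇'−θ̇)/dt = (-0.298555735−0.035970101)/0.047086 = -7.104571
  sinθ=-0.259370, cosθ=0.965778
  F = (M+m)·ẍ + m·l·cosθ·θ̈ − m·l·sinθ·θ̇² = 8.390801 + -0.849508 − -0.000042 = 7.541335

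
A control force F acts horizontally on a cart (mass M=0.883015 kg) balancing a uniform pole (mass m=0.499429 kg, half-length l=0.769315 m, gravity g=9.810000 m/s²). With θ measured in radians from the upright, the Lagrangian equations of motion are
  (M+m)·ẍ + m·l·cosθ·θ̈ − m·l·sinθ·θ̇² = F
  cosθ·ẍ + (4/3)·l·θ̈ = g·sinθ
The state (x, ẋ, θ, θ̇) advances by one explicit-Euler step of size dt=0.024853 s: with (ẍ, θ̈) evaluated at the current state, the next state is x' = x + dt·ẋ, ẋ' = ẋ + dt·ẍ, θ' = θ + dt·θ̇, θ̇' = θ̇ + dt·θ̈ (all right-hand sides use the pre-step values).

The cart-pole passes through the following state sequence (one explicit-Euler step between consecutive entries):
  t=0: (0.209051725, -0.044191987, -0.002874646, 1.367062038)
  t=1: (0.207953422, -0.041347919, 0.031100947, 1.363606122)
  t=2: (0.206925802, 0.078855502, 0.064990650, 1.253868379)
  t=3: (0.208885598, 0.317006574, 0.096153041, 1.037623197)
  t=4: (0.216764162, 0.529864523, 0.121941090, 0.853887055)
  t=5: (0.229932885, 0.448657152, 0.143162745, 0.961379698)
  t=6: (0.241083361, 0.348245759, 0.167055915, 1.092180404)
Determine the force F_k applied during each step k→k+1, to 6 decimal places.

step 0→1:
  ẍ = (ẋ'−ẋ)/dt = (-0.041347919−-0.044191987)/0.024853 = 0.114436
  θ̈ = (θ̇'−θ̇)/dt = (1.363606122−1.367062038)/0.024853 = -0.139054
  sinθ=-0.002875, cosθ=0.999996
  F = (M+m)·ẍ + m·l·cosθ·θ̈ − m·l·sinθ·θ̇² = 0.158201 + -0.053427 − -0.002064 = 0.106838
step 1→2:
  ẍ = (ẋ'−ẋ)/dt = (0.078855502−-0.041347919)/0.024853 = 4.836576
  θ̈ = (θ̇'−θ̇)/dt = (1.253868379−1.363606122)/0.024853 = -4.415473
  sinθ=0.031096, cosθ=0.999516
  F = (M+m)·ẍ + m·l·cosθ·θ̈ − m·l·sinθ·θ̇² = 6.686295 + -1.695685 − 0.022216 = 4.968395
step 2→3:
  ẍ = (ẋ'−ẋ)/dt = (0.317006574−0.078855502)/0.024853 = 9.582387
  θ̈ = (θ̇'−θ̇)/dt = (1.037623197−1.253868379)/0.024853 = -8.700969
  sinθ=0.064945, cosθ=0.997889
  F = (M+m)·ẍ + m·l·cosθ·θ̈ − m·l·sinθ·θ̇² = 13.247114 + -3.336013 − 0.039231 = 9.871870
step 3→4:
  ẍ = (ẋ'−ẋ)/dt = (0.529864523−0.317006574)/0.024853 = 8.564678
  θ̈ = (θ̇'−θ̇)/dt = (0.853887055−1.037623197)/0.024853 = -7.392916
  sinθ=0.096005, cosθ=0.995381
  F = (M+m)·ẍ + m·l·cosθ·θ̈ − m·l·sinθ·θ̇² = 11.840188 + -2.827372 − 0.039715 = 8.973101
step 4→5:
  ẍ = (ẋ'−ẋ)/dt = (0.448657152−0.529864523)/0.024853 = -3.267508
  θ̈ = (θ̇'−θ̇)/dt = (0.961379698−0.853887055)/0.024853 = 4.325138
  sinθ=0.121639, cosθ=0.992574
  F = (M+m)·ẍ + m·l·cosθ·θ̈ − m·l·sinθ·θ̇² = -4.517147 + 1.649457 − 0.034076 = -2.901766
step 5→6:
  ẍ = (ẋ'−ẋ)/dt = (0.348245759−0.448657152)/0.024853 = -4.040212
  θ̈ = (θ̇'−θ̇)/dt = (1.092180404−0.961379698)/0.024853 = 5.262975
  sinθ=0.142674, cosθ=0.989770
  F = (M+m)·ẍ + m·l·cosθ·θ̈ − m·l·sinθ·θ̇² = -5.585367 + 2.001444 − 0.050666 = -3.634589

F_0 = 0.106838 N
F_1 = 4.968395 N
F_2 = 9.871870 N
F_3 = 8.973101 N
F_4 = -2.901766 N
F_5 = -3.634589 N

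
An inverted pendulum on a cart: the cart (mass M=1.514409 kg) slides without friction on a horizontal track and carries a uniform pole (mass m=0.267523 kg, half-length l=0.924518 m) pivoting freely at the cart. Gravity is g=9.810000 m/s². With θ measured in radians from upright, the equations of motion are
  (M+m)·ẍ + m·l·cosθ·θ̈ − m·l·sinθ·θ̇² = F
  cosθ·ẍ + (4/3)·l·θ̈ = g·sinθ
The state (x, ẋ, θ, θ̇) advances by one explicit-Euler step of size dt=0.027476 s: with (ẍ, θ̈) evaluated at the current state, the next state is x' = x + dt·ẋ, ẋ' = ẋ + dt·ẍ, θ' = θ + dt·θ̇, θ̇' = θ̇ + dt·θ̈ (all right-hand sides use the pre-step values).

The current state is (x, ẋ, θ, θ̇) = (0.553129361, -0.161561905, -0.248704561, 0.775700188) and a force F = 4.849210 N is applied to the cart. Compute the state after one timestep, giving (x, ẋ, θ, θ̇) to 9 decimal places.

(0.548690286, -0.070480856, -0.227391423, 0.650262832)

sinθ=-0.246148585, cosθ=0.969232105
temp = (F + m·l·θ̇²·sinθ)/(M+m) = (4.849210 + -0.036632085)/1.781932 = 2.700764067
θ̈ = (g·sinθ − cosθ·temp)/(l·(4/3 − m·cos²θ/(M+m))) = -4.565342694
ẍ = temp − m·l·θ̈·cosθ/(M+m) = 3.314931162
Euler: x'=0.553129361+0.027476·-0.161561905=0.548690286, ẋ'=-0.161561905+0.027476·3.314931162=-0.070480856
       θ'=-0.248704561+0.027476·0.775700188=-0.227391423, θ̇'=0.775700188+0.027476·-4.565342694=0.650262832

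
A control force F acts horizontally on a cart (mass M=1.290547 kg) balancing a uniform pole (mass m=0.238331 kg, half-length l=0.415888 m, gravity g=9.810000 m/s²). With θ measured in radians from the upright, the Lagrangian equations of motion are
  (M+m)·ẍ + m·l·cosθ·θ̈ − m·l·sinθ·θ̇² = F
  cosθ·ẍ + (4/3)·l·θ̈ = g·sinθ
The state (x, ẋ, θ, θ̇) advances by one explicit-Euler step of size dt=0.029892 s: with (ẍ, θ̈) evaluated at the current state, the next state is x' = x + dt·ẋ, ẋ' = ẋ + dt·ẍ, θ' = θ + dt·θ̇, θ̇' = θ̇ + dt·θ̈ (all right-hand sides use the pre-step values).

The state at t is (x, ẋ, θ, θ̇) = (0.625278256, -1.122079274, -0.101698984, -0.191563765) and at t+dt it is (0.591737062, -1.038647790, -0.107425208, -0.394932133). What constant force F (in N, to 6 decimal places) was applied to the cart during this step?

ẍ = (ẋ'−ẋ)/dt = (-1.038647790−-1.122079274)/0.029892 = 2.791097
θ̈ = (θ̇'−θ̇)/dt = (-0.394932133−-0.191563765)/0.029892 = -6.803438
sinθ=-0.101524, cosθ=0.994833
F = (M+m)·ẍ + m·l·cosθ·θ̈ − m·l·sinθ·θ̇² = 4.267247 + -0.670866 − -0.000369 = 3.596751

F = 3.596751 N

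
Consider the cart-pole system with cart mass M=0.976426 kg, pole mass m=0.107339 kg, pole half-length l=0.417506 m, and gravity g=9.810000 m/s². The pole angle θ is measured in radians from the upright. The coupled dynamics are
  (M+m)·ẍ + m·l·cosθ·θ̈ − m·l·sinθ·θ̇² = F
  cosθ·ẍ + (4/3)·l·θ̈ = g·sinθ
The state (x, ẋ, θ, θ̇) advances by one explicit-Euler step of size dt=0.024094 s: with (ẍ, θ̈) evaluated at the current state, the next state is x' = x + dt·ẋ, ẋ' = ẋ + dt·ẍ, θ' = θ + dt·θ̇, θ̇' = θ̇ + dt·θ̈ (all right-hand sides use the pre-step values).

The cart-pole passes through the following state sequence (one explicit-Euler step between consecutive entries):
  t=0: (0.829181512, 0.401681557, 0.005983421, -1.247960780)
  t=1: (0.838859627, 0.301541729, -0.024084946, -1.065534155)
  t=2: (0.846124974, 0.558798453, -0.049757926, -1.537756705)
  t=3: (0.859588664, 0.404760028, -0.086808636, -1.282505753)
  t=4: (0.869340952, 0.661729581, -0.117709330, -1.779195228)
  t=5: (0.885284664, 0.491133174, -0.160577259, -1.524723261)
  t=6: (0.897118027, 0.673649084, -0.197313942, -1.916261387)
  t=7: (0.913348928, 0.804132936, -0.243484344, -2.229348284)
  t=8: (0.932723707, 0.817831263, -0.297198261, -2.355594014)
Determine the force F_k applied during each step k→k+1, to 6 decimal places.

step 0→1:
  ẍ = (ẋ'−ẋ)/dt = (0.301541729−0.401681557)/0.024094 = -4.156214
  θ̈ = (θ̇'−θ̇)/dt = (-1.065534155−-1.247960780)/0.024094 = 7.571455
  sinθ=0.005983, cosθ=0.999982
  F = (M+m)·ẍ + m·l·cosθ·θ̈ − m·l·sinθ·θ̇² = -4.504360 + 0.339306 − 0.000418 = -4.165471
step 1→2:
  ẍ = (ẋ'−ẋ)/dt = (0.558798453−0.301541729)/0.024094 = 10.677211
  θ̈ = (θ̇'−θ̇)/dt = (-1.537756705−-1.065534155)/0.024094 = -19.599176
  sinθ=-0.024083, cosθ=0.999710
  F = (M+m)·ẍ + m·l·cosθ·θ̈ − m·l·sinθ·θ̇² = 11.571588 + -0.878076 − -0.001225 = 10.694737
step 2→3:
  ẍ = (ẋ'−ẋ)/dt = (0.404760028−0.558798453)/0.024094 = -6.393228
  θ̈ = (θ̇'−θ̇)/dt = (-1.282505753−-1.537756705)/0.024094 = 10.593963
  sinθ=-0.049737, cosθ=0.998762
  F = (M+m)·ẍ + m·l·cosθ·θ̈ − m·l·sinθ·θ̇² = -6.928756 + 0.474177 − -0.005271 = -6.449308
step 3→4:
  ẍ = (ẋ'−ẋ)/dt = (0.661729581−0.404760028)/0.024094 = 10.665292
  θ̈ = (θ̇'−θ̇)/dt = (-1.779195228−-1.282505753)/0.024094 = -20.614654
  sinθ=-0.086700, cosθ=0.996234
  F = (M+m)·ẍ + m·l·cosθ·θ̈ − m·l·sinθ·θ̇² = 11.558671 + -0.920360 − -0.006391 = 10.644701
step 4→5:
  ẍ = (ẋ'−ẋ)/dt = (0.491133174−0.661729581)/0.024094 = -7.080452
  θ̈ = (θ̇'−θ̇)/dt = (-1.524723261−-1.779195228)/0.024094 = 10.561632
  sinθ=-0.117438, cosθ=0.993080
  F = (M+m)·ẍ + m·l·cosθ·θ̈ − m·l·sinθ·θ̇² = -7.673546 + 0.470041 − -0.016660 = -7.186845
step 5→6:
  ẍ = (ẋ'−ẋ)/dt = (0.673649084−0.491133174)/0.024094 = 7.575160
  θ̈ = (θ̇'−θ̇)/dt = (-1.916261387−-1.524723261)/0.024094 = -16.250441
  sinθ=-0.159888, cosθ=0.987135
  F = (M+m)·ẍ + m·l·cosθ·θ̈ − m·l·sinθ·θ̇² = 8.209693 + -0.718889 − -0.016658 = 7.507462
step 6→7:
  ẍ = (ẋ'−ẋ)/dt = (0.804132936−0.673649084)/0.024094 = 5.415616
  θ̈ = (θ̇'−θ̇)/dt = (-2.229348284−-1.916261387)/0.024094 = -12.994393
  sinθ=-0.196036, cosθ=0.980597
  F = (M+m)·ẍ + m·l·cosθ·θ̈ − m·l·sinθ·θ̇² = 5.869255 + -0.571040 − -0.032260 = 5.330475
step 7→8:
  ẍ = (ẋ'−ẋ)/dt = (0.817831263−0.804132936)/0.024094 = 0.568537
  θ̈ = (θ̇'−θ̇)/dt = (-2.355594014−-2.229348284)/0.024094 = -5.239717
  sinθ=-0.241086, cosθ=0.970504
  F = (M+m)·ẍ + m·l·cosθ·θ̈ − m·l·sinθ·θ̇² = 0.616160 + -0.227890 − -0.053697 = 0.441967

F_0 = -4.165471 N
F_1 = 10.694737 N
F_2 = -6.449308 N
F_3 = 10.644701 N
F_4 = -7.186845 N
F_5 = 7.507462 N
F_6 = 5.330475 N
F_7 = 0.441967 N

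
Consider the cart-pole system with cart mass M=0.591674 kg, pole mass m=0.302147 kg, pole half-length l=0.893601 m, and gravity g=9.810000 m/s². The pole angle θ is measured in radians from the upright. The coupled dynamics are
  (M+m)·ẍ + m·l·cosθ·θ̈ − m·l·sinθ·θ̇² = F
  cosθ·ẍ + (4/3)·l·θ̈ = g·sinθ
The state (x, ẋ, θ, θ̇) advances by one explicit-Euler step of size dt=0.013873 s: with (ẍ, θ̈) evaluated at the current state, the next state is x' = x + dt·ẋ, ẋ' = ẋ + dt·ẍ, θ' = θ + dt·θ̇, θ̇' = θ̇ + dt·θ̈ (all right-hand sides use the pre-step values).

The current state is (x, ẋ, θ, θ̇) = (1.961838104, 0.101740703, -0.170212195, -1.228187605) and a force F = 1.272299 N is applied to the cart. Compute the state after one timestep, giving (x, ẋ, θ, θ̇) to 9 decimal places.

sinθ=-0.169391481, cosθ=0.985548845
temp = (F + m·l·θ̇²·sinθ)/(M+m) = (1.272299 + -0.068989488)/0.893821 = 1.346253347
θ̈ = (g·sinθ − cosθ·temp)/(l·(4/3 − m·cos²θ/(M+m))) = -3.327750121
ẍ = temp − m·l·θ̈·cosθ/(M+m) = 2.336948959
Euler: x'=1.961838104+0.013873·0.101740703=1.963249553, ẋ'=0.101740703+0.013873·2.336948959=0.134161196
       θ'=-0.170212195+0.013873·-1.228187605=-0.187250842, θ̇'=-1.228187605+0.013873·-3.327750121=-1.274353482

(1.963249553, 0.134161196, -0.187250842, -1.274353482)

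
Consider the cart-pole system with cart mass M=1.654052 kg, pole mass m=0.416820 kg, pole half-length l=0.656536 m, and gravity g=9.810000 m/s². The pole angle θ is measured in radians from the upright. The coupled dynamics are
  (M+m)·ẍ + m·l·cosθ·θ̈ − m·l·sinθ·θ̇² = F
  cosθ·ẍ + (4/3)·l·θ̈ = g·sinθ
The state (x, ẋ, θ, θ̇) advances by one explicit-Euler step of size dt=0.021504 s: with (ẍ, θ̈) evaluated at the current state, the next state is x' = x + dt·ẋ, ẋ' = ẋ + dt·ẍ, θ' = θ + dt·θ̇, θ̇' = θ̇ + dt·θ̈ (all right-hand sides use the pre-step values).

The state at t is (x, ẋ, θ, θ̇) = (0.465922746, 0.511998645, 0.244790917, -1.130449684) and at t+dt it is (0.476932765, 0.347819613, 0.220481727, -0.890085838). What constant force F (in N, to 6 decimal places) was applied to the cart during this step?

F = -12.927824 N

ẍ = (ẋ'−ẋ)/dt = (0.347819613−0.511998645)/0.021504 = -7.634814
θ̈ = (θ̇'−θ̇)/dt = (-0.890085838−-1.130449684)/0.021504 = 11.177634
sinθ=0.242353, cosθ=0.970188
F = (M+m)·ẍ + m·l·cosθ·θ̈ − m·l·sinθ·θ̇² = -15.810722 + 2.967651 − 0.084754 = -12.927824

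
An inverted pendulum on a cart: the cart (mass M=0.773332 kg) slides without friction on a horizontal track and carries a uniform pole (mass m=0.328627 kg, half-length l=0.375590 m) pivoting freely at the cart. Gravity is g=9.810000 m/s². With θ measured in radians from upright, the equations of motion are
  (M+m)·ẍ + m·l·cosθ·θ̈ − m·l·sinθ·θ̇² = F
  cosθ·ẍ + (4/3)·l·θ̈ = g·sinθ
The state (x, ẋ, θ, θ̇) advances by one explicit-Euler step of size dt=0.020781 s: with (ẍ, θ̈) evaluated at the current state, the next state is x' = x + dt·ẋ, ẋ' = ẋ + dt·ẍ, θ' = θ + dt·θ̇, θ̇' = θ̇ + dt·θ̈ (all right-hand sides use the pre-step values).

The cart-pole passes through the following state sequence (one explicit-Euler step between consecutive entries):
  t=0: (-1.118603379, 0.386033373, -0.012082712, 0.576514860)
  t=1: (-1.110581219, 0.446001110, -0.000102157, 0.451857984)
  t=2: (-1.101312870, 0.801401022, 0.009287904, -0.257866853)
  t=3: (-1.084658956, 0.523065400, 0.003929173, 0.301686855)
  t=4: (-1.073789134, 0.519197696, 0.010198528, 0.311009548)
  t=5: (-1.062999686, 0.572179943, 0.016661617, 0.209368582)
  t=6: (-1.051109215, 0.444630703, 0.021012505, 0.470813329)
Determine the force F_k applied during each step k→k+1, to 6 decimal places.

F_0 = 2.440072 N
F_1 = 14.630458 N
F_2 = -11.436112 N
F_3 = -0.149766 N
F_4 = 2.205714 N
F_5 = -5.211035 N

step 0→1:
  ẍ = (ẋ'−ẋ)/dt = (0.446001110−0.386033373)/0.020781 = 2.885700
  θ̈ = (θ̇'−θ̇)/dt = (0.451857984−0.576514860)/0.020781 = -5.998599
  sinθ=-0.012082, cosθ=0.999927
  F = (M+m)·ẍ + m·l·cosθ·θ̈ − m·l·sinθ·θ̇² = 3.179923 + -0.740347 − -0.000496 = 2.440072
step 1→2:
  ẍ = (ẋ'−ẋ)/dt = (0.801401022−0.446001110)/0.020781 = 17.102156
  θ̈ = (θ̇'−θ̇)/dt = (-0.257866853−0.451857984)/0.020781 = -34.152583
  sinθ=-0.000102, cosθ=1.000000
  F = (M+m)·ẍ + m·l·cosθ·θ̈ − m·l·sinθ·θ̇² = 18.845875 + -4.215420 − -0.000003 = 14.630458
step 2→3:
  ẍ = (ẋ'−ẋ)/dt = (0.523065400−0.801401022)/0.020781 = -13.393755
  θ̈ = (θ̇'−θ̇)/dt = (0.301686855−-0.257866853)/0.020781 = 26.926217
  sinθ=0.009288, cosθ=0.999957
  F = (M+m)·ẍ + m·l·cosθ·θ̈ − m·l·sinθ·θ̇² = -14.759369 + 3.323333 − 0.000076 = -11.436112
step 3→4:
  ẍ = (ẋ'−ẋ)/dt = (0.519197696−0.523065400)/0.020781 = -0.186117
  θ̈ = (θ̇'−θ̇)/dt = (0.311009548−0.301686855)/0.020781 = 0.448616
  sinθ=0.003929, cosθ=0.999992
  F = (M+m)·ẍ + m·l·cosθ·θ̈ − m·l·sinθ·θ̇² = -0.205094 + 0.055372 − 0.000044 = -0.149766
step 4→5:
  ẍ = (ẋ'−ẋ)/dt = (0.572179943−0.519197696)/0.020781 = 2.549552
  θ̈ = (θ̇'−θ̇)/dt = (0.209368582−0.311009548)/0.020781 = -4.891053
  sinθ=0.010198, cosθ=0.999948
  F = (M+m)·ẍ + m·l·cosθ·θ̈ − m·l·sinθ·θ̇² = 2.809502 + -0.603666 − 0.000122 = 2.205714
step 5→6:
  ẍ = (ẋ'−ẋ)/dt = (0.444630703−0.572179943)/0.020781 = -6.137782
  θ̈ = (θ̇'−θ̇)/dt = (0.470813329−0.209368582)/0.020781 = 12.580951
  sinθ=0.016661, cosθ=0.999861
  F = (M+m)·ẍ + m·l·cosθ·θ̈ − m·l·sinθ·θ̇² = -6.763584 + 1.552639 − 0.000090 = -5.211035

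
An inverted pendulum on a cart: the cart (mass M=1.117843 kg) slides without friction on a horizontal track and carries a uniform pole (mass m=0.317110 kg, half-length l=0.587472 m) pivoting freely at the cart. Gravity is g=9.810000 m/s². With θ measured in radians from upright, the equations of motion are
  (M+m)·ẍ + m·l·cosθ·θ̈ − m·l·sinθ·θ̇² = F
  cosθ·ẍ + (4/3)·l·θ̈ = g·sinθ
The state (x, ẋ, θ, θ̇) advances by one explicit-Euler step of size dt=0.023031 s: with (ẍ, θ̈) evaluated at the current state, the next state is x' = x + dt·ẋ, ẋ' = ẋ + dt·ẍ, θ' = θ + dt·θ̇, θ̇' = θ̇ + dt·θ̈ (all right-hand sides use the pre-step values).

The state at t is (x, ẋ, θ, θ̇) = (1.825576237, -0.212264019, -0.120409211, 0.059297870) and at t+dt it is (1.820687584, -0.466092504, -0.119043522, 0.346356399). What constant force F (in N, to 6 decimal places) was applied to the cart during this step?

F = -13.509629 N

ẍ = (ẋ'−ẋ)/dt = (-0.466092504−-0.212264019)/0.023031 = -11.021166
θ̈ = (θ̇'−θ̇)/dt = (0.346356399−0.059297870)/0.023031 = 12.464006
sinθ=-0.120118, cosθ=0.992760
F = (M+m)·ẍ + m·l·cosθ·θ̈ − m·l·sinθ·θ̇² = -15.814856 + 2.305148 − -0.000079 = -13.509629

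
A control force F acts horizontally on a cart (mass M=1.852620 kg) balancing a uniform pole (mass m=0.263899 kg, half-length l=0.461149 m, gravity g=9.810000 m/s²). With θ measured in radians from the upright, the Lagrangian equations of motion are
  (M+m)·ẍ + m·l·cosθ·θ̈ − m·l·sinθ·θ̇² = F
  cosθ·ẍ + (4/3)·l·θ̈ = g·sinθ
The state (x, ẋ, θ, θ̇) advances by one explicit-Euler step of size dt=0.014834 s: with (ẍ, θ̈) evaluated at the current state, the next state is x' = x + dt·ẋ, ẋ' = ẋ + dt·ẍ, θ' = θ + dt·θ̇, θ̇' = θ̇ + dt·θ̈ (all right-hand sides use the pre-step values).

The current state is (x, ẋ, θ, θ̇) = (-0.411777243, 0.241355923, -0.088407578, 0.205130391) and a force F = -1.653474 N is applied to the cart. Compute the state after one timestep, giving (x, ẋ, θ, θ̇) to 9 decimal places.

(-0.408196969, 0.229897760, -0.085364674, 0.202796481)

sinθ=-0.088292459, cosθ=0.996094595
temp = (F + m·l·θ̇²·sinθ)/(M+m) = (-1.653474 + -0.000452129)/2.116519 = -0.781436939
θ̈ = (g·sinθ − cosθ·temp)/(l·(4/3 − m·cos²θ/(M+m))) = -0.157335150
ẍ = temp − m·l·θ̈·cosθ/(M+m) = -0.772425728
Euler: x'=-0.411777243+0.014834·0.241355923=-0.408196969, ẋ'=0.241355923+0.014834·-0.772425728=0.229897760
       θ'=-0.088407578+0.014834·0.205130391=-0.085364674, θ̇'=0.205130391+0.014834·-0.157335150=0.202796481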